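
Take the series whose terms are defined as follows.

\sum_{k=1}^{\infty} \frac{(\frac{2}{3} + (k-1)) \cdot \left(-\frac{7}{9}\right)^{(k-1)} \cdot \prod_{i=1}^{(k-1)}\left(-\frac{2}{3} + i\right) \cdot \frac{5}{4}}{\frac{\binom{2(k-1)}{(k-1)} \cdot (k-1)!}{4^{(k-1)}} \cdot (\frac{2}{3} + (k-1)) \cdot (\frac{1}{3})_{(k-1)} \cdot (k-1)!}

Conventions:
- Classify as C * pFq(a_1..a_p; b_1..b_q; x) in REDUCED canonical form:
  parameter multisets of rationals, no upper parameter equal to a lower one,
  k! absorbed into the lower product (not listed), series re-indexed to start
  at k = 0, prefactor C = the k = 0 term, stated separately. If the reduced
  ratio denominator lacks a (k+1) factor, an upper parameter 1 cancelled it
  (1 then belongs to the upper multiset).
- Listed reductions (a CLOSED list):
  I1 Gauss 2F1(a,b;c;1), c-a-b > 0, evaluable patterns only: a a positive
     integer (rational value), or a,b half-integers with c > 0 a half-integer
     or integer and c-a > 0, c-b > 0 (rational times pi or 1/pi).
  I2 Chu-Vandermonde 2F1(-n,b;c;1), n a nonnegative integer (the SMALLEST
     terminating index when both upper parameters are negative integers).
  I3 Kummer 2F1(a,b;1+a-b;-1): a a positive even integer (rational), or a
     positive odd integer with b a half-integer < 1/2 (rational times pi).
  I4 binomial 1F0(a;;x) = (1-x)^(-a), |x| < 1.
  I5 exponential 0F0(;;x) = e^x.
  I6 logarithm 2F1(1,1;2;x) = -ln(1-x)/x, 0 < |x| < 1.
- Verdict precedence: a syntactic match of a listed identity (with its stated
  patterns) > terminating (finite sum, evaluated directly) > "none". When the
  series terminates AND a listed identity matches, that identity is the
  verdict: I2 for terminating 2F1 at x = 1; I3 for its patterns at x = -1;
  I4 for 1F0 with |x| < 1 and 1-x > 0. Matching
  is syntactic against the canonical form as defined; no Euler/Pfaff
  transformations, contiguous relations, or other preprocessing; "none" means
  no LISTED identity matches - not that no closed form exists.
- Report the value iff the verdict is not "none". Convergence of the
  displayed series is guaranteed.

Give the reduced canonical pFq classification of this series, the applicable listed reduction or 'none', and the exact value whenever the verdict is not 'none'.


This is \frac{5}{4} * 0F1(-; \frac{1}{2}; -\frac{7}{9}) in reduced canonical form. Verdict: none here - no I1-I6 shape fits x = -\frac{7}{9} with lower {\frac{1}{2}}.

Key observation: x = -\frac{7}{9} and the running product (C = 5/4, x = -7/9) telescopes to a rising factorial.
Step ratio: r(k) = -\frac{7}{9} * 1 / [(k+\frac{1}{2}) (k+1)] - rational in k, leading ratio -\frac{7}{9}; with t_0 = \frac{5}{4}, classification follows.


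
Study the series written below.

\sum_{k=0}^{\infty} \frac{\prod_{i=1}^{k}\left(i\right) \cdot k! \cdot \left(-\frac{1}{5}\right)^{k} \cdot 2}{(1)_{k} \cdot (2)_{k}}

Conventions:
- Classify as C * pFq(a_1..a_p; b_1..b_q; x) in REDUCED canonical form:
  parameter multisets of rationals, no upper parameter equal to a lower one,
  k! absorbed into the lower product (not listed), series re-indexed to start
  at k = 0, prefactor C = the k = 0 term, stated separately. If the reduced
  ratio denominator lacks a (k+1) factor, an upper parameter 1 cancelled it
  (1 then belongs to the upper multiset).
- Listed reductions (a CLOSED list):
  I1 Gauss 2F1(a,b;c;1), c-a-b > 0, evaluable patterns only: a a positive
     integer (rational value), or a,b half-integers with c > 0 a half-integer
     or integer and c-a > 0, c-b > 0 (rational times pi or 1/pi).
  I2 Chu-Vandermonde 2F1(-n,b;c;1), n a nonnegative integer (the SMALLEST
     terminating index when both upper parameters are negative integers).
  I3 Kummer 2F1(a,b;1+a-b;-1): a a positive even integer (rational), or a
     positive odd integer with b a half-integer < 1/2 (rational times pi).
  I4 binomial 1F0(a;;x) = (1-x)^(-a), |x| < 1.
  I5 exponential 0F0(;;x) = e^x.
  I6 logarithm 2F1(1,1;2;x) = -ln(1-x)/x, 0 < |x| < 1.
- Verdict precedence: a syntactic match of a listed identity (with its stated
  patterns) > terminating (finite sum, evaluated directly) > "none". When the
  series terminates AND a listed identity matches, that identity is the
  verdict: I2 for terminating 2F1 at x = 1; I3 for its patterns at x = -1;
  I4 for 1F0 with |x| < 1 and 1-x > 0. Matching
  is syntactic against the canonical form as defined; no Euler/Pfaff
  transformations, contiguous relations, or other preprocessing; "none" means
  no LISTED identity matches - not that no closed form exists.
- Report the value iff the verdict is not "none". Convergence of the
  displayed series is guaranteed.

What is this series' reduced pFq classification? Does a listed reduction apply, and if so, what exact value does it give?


Classification (C = 2): 2F1 with upper {1, 1}, lower {2}, argument x = -\frac{1}{5}. Verdict: logarithm (I6) matches (the logarithm: parameters (1,1;2), x = -\frac{1}{5}). Its exact value is 10 \cdot \ln\left(\frac{6}{5}\right).

Key observation: t_0 being 2, the running product (C = 2) telescopes to a rising factorial.
Term ratio: r(k) = -\frac{1}{5} * (k+1) (k+1) / [(k+2) (k+1)] - rational in k, leading ratio -\frac{1}{5}; with t_0 = 2, classification follows.


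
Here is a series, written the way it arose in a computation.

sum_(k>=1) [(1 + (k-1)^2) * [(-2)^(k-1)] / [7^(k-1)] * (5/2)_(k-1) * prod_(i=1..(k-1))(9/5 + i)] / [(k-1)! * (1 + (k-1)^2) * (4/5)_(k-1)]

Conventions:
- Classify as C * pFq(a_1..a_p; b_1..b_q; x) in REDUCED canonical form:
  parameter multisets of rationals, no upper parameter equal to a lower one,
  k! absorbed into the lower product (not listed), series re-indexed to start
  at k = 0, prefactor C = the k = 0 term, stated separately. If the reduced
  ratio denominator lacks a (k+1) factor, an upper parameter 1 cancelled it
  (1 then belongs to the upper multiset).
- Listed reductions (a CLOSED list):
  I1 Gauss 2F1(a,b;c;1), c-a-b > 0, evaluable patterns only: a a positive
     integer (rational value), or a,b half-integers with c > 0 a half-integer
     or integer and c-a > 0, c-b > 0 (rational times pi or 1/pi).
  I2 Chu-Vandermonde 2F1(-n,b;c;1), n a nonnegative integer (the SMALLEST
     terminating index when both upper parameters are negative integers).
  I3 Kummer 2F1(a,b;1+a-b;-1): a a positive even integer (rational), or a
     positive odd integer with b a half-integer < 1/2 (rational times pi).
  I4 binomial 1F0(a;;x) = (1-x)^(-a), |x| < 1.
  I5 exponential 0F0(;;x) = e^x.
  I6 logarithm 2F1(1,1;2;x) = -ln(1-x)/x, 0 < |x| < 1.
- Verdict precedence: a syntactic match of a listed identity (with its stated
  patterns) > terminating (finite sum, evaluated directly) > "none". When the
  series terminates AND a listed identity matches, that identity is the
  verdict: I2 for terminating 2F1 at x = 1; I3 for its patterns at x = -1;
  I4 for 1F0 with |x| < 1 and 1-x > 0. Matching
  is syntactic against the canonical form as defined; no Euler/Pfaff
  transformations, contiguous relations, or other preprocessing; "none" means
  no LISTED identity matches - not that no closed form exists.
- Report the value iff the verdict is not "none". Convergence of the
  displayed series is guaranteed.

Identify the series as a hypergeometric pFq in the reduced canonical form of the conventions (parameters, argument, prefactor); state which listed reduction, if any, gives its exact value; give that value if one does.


The series (x = -2/7) is 2F1: upper {5/2, 14/5}, lower {4/5}, prefactor 1. Verdict: none. No listed pattern accepts 2F1(5/2, 14/5; 4/5; -2/7).

Key observation: from the first term 1: k^2 + 1 divides numerator and denominator alike; prefactor 1 after cancelling.
Term ratio: r(k) = (-2/7) * (k+5/2) (k+14/5) / [(k+4/5) (k+1)] - rational in k. x = (-2/7); t_0 = 1; negate the roots.


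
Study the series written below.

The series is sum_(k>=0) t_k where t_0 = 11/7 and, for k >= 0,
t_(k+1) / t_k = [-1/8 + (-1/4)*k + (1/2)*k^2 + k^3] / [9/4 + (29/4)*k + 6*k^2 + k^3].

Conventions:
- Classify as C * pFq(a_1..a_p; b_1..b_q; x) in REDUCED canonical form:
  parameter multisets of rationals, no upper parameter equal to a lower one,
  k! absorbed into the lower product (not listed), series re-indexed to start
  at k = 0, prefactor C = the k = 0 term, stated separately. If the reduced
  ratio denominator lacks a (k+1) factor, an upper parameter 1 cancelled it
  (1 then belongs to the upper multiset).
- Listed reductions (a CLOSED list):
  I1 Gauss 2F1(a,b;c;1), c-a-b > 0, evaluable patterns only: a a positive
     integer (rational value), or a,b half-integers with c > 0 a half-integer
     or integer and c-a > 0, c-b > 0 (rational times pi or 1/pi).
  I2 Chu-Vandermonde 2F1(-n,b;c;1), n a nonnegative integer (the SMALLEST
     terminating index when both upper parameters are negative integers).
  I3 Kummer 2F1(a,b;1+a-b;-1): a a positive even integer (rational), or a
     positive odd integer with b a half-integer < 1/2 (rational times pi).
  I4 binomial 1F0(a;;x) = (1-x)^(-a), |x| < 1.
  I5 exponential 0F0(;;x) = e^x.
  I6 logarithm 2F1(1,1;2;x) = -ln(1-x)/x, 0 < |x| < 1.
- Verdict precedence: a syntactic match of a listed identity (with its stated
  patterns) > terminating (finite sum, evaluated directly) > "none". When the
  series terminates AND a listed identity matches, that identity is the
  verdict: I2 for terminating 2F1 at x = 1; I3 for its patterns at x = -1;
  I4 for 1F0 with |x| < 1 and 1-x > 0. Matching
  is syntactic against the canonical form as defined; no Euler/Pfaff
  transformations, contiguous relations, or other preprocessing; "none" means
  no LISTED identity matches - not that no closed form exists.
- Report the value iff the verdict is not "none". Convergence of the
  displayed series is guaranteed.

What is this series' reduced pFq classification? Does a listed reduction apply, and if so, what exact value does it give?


With C = 11/7: the canonical form is 2F1(-1/2, 1/2; 9/2; 1). Verdict: Gauss (I1, half-integer pattern) matches (x = 1; upper {-1/2, 1/2} half-integers, c = 9/2 in the evaluable pattern). Value: (1925/4096) * pi.

Key step: t_0 = 11/7 here, and the ratio is unreduced: k + 1/2 divides both sides (C = 11/7).
Term ratio: r(k) = 1 * (k-1/2) (k+1/2) / [(k+9/2) (k+1)] - rational in k, leading ratio 1; with t_0 = 11/7, classification follows.


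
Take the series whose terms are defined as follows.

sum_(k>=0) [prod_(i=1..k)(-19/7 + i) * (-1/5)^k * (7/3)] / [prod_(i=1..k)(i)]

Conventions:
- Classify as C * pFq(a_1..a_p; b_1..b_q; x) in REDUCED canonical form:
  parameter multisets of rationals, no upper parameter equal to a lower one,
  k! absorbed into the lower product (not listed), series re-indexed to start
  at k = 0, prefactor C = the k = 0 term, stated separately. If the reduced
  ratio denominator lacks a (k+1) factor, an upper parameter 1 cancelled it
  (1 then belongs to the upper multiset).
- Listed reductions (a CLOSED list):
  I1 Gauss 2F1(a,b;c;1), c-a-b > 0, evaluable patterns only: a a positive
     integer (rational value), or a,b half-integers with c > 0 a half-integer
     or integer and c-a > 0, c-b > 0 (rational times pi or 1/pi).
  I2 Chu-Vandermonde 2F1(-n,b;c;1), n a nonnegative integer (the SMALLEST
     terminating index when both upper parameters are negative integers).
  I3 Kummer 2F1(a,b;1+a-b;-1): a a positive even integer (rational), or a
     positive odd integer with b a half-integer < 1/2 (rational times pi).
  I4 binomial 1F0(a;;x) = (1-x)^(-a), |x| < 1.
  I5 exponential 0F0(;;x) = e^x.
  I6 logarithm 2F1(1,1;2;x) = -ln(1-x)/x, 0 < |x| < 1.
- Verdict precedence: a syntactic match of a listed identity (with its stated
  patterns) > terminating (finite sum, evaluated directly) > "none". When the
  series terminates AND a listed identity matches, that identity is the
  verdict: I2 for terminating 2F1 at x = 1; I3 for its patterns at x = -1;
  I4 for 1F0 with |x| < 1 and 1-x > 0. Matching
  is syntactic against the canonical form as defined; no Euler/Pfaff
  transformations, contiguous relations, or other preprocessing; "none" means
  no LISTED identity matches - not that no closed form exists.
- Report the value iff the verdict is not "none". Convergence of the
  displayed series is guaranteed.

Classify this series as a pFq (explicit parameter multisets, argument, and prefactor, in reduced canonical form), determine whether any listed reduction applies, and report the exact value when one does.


Classification (C = 7/3): 1F0 with upper {-12/7}, lower {-}, argument x = -1/5. Verdict: this is binomial (I4) (the 1F0 binomial series: exponent 12/7, x = -1/5). Value: (7/3) * (6/5)^(12/7).

Structural cue: x = (-1/5) and the product of the first k integers (prefactor 7/3) is k!.
Consecutive-term ratio: r(k) = (-1/5) * (k-12/7) / [(k+1)] - rational in k. x = (-1/5); t_0 = 7/3; negate the roots.


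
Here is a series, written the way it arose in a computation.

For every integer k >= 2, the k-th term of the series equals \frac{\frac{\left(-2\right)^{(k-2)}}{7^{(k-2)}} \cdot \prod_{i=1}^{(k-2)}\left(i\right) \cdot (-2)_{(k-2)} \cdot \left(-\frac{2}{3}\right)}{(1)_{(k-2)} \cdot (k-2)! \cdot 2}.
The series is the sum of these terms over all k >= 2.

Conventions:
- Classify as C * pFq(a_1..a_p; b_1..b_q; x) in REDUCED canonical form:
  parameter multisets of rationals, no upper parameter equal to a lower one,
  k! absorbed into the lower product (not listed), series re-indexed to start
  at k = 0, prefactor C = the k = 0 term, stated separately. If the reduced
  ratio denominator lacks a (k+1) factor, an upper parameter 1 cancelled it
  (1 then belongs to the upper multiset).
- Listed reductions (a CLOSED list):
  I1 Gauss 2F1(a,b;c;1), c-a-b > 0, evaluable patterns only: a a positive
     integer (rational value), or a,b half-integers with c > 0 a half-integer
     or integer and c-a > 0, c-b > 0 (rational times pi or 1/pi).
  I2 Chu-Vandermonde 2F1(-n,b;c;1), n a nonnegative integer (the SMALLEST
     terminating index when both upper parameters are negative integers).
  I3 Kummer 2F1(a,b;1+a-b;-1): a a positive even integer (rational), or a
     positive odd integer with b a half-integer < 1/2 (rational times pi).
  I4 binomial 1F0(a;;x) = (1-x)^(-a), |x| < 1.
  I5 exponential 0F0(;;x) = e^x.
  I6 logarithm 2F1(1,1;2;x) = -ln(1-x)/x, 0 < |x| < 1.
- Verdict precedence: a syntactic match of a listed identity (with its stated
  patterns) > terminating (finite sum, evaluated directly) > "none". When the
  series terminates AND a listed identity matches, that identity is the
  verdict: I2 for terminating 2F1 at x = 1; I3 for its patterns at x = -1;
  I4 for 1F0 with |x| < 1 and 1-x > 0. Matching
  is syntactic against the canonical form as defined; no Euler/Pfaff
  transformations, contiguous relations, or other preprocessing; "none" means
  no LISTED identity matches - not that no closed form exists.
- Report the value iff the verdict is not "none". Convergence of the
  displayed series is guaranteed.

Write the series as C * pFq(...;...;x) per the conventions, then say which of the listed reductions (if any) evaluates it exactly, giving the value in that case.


First insight: x = -\frac{2}{7} and the two geometric factors (C = -1/3, x = -2/7) combine into one argument.
Ratio: r(k) = -\frac{2}{7} * (k-2) / [(k+1)] - rational in k, leading ratio -\frac{2}{7}; with t_0 = -\frac{1}{3}, classification follows.

This is -\frac{1}{3} * 1F0(-2; -; -\frac{2}{7}) in reduced canonical form. Verdict: this is the I4 binomial reduction (the 1F0 binomial series: exponent 2, x = -\frac{2}{7}). Sum: -\frac{27}{49}.


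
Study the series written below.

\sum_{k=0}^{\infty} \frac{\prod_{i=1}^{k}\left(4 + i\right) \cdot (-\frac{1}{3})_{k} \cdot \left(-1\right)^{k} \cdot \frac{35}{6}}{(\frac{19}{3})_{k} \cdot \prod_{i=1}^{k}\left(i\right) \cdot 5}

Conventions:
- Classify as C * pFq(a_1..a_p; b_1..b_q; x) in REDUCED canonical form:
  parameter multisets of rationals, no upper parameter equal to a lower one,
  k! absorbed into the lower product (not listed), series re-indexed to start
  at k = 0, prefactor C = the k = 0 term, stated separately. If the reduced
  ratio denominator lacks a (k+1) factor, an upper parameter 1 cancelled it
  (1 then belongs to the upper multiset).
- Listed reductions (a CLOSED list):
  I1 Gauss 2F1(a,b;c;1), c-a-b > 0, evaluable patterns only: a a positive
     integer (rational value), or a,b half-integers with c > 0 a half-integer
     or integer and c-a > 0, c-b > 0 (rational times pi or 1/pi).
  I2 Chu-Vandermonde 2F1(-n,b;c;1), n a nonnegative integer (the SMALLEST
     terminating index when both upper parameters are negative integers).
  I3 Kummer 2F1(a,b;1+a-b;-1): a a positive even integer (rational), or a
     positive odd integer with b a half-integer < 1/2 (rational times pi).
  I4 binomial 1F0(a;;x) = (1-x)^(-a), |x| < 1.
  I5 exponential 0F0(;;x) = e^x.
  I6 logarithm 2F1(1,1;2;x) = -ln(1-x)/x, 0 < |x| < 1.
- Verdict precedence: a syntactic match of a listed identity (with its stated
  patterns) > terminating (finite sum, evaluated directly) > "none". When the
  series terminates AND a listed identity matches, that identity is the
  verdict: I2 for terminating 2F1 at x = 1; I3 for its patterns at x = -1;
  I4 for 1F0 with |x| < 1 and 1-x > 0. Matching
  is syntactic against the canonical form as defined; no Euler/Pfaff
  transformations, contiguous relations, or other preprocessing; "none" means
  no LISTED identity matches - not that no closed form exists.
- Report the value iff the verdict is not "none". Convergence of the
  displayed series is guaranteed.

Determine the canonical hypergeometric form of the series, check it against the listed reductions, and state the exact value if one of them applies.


Key observation: t_0 being \frac{7}{6}, the constant factors (prefactor 7/6) combine into one prefactor.
Consecutive-term ratio: r(k) = -1 * (k-\frac{1}{3}) (k+5) / [(k+\frac{19}{3}) (k+1)] - poly over poly, x = -1 from leading terms; C = \frac{7}{6} at k = 0.

Prefactor \frac{7}{6}, argument -1: 2F1 with upper {-\frac{1}{3}, 5} over lower {\frac{19}{3}}. Verdict: none. No listed pattern accepts 2F1(-\frac{1}{3}, 5; \frac{19}{3}; -1).


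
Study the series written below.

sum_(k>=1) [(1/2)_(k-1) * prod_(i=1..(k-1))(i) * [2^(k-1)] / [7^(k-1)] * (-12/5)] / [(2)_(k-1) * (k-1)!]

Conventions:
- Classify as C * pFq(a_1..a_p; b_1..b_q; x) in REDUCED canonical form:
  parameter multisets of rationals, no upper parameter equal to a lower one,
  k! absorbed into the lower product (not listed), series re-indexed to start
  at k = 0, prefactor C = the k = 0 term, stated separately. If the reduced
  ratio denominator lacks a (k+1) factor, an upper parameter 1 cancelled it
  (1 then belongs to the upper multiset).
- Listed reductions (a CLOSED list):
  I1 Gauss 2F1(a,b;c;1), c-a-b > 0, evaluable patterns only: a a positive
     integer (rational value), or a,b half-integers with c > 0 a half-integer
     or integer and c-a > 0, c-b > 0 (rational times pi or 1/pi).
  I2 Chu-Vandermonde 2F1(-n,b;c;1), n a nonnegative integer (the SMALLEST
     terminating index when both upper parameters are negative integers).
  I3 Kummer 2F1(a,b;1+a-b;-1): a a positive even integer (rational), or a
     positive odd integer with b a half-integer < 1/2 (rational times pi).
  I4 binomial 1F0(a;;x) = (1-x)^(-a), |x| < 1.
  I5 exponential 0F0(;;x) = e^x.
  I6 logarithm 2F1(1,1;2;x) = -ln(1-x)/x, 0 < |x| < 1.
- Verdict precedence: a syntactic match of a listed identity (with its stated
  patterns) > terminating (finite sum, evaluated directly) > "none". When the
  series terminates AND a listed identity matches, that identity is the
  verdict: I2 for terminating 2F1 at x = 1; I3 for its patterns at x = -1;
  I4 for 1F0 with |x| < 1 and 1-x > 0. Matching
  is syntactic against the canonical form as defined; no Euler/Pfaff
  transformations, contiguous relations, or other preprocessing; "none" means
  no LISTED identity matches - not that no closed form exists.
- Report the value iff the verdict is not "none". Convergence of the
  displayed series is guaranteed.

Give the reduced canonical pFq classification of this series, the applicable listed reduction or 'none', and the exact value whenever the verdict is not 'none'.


At argument 2/7: a 2F1 with upper {1/2, 1}, lower {2}, scaled by C = -12/5. Verdict: no listed reduction: x = 2/7 and upper {1/2, 1} fail every I1-I6 pattern.

The tell: t_0 being -12/5, the running product (C = -12/5) telescopes to a rising factorial.
Step ratio: r(k) = (2/7) * (k+1/2) (k+1) / [(k+2) (k+1)] - rational in k, leading ratio (2/7); with t_0 = -12/5, classification follows.


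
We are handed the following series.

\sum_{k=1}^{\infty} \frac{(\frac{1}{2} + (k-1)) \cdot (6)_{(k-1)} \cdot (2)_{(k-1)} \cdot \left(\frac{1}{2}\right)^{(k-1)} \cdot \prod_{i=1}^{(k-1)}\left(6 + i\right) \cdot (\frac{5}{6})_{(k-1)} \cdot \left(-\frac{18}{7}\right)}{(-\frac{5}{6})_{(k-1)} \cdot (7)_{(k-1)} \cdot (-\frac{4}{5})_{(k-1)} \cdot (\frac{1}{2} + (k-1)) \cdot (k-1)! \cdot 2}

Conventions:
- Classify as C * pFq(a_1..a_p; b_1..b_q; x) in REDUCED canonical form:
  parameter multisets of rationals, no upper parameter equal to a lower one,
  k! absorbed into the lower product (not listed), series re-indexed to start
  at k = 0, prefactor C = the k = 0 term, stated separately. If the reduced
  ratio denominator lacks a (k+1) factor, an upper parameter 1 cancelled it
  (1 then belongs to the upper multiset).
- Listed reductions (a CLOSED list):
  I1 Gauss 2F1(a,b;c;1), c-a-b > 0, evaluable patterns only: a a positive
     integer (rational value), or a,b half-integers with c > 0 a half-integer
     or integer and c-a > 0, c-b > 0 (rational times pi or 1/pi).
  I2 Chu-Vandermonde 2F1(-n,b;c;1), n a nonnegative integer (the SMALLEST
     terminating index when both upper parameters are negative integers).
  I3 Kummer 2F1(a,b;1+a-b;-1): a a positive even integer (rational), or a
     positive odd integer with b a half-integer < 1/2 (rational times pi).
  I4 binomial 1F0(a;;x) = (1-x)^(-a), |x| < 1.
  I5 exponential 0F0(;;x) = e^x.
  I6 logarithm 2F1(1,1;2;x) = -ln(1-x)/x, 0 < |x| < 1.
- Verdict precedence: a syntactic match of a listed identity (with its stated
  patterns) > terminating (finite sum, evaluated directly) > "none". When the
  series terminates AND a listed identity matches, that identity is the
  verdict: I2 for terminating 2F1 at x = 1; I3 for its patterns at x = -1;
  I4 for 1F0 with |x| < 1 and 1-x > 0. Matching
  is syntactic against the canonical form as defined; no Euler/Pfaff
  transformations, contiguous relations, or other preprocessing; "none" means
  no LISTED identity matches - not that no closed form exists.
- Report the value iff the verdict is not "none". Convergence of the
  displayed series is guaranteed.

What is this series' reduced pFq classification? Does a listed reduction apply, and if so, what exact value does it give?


Structural cue: x = \frac{1}{2} and the factor k + 1/2 cancels (top and bottom), leaving C = -9/7, x = 1/2.
Consecutive-term ratio: r(k) = \frac{1}{2} * (k+\frac{5}{6}) (k+2) (k+6) / [(k-\frac{5}{6}) (k-\frac{4}{5}) (k+1)] ; factor over Q: parameters, x = \frac{1}{2}, and C = -\frac{9}{7}.

This is -\frac{9}{7} * 3F2(\frac{5}{6}, 2, 6; -\frac{5}{6}, -\frac{4}{5}; \frac{1}{2}) in reduced canonical form. Verdict: none. Every listed pattern misses the 3F2 form at \frac{1}{2}, upper {\frac{5}{6}, 2, 6}.


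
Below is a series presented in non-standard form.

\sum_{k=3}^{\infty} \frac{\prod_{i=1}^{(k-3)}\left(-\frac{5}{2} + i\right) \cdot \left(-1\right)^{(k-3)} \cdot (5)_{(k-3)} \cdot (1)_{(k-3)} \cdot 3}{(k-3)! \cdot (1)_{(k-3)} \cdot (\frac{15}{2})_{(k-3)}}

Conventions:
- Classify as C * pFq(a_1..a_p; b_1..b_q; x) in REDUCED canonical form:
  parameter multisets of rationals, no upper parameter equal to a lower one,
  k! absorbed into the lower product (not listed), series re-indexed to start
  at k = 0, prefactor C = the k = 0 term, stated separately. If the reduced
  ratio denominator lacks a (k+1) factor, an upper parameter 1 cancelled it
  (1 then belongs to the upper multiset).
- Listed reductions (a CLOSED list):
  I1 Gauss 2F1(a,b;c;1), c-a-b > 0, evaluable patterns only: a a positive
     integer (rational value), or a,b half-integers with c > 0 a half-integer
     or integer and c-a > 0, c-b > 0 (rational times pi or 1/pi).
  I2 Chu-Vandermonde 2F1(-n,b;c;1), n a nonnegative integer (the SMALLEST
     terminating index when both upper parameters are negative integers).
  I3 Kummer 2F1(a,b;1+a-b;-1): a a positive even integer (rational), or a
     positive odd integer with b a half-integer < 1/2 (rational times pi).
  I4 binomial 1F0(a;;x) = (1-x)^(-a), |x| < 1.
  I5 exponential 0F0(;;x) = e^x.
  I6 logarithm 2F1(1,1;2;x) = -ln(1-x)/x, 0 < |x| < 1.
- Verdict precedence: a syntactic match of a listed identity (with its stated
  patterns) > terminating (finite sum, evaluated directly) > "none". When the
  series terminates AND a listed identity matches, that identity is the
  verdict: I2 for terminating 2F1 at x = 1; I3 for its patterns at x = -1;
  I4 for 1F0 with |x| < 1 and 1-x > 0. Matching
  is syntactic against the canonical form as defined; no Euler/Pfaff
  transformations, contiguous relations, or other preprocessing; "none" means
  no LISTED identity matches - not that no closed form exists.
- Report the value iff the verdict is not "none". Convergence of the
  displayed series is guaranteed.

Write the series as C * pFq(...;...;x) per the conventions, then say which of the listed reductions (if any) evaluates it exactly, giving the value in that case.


Key step: t_0 being 3, (1)_k (C = 3) is k! itself.
Step ratio: r(k) = -1 * (k-\frac{3}{2}) (k+5) / [(k+\frac{15}{2}) (k+1)] - poly over poly, x = -1 from leading terms; C = 3 at k = 0.

x = -1 here; the reduced form reads 2F1, upper {-\frac{3}{2}, 5}, lower {\frac{15}{2}}, C = 3. Verdict at x = -1: the Kummer evaluation I3 matches (x = -1; c = \frac{15}{2} equals 1+a-b for upper {-\frac{3}{2}, 5}: listed pattern). Value: \frac{135135}{65536} \cdot \pi.


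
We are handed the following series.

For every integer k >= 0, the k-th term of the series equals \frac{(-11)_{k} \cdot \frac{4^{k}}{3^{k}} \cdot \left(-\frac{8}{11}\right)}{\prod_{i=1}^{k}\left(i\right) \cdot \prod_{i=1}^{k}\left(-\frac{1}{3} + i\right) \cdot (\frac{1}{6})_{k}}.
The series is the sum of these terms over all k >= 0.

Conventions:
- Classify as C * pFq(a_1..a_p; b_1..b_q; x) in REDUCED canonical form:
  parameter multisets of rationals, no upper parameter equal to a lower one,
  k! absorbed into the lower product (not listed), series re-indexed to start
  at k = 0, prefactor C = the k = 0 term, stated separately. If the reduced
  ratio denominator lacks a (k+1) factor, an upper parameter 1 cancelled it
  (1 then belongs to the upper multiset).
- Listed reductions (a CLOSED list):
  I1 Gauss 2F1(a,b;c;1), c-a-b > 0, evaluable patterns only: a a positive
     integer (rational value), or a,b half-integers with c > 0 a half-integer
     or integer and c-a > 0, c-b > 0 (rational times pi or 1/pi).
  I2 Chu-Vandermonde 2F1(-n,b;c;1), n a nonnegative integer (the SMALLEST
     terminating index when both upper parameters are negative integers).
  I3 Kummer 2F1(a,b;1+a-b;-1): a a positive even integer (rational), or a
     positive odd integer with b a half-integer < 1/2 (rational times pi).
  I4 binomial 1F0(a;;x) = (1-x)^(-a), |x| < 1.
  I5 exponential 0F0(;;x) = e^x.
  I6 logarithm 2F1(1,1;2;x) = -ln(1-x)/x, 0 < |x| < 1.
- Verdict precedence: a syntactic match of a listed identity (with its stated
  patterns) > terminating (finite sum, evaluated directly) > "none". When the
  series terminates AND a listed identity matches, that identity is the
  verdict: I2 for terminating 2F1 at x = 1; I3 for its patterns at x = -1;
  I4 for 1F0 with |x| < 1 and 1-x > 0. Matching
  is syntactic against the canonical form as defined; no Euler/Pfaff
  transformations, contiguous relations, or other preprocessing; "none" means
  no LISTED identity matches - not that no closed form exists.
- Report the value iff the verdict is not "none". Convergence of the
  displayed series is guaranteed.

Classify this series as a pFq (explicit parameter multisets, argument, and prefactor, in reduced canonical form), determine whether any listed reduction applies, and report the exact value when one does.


This is -\frac{8}{11} * 1F2(-11; \frac{1}{6}, \frac{2}{3}; \frac{4}{3}) in reduced canonical form. Verdict: terminating - the sum ends at index 11 because -11 is a negative integer; exact evaluation follows. Hence: -\frac{58564449552363236677654952}{1093948826051328494121875}.

First insight: t_0 = -\frac{8}{11} here, and the product of the first k integers (C = -8/11) is k!.
Consecutive-term ratio: r(k) = \frac{4}{3} * (k-11) / [(k+\frac{1}{6}) (k+\frac{2}{3}) (k+1)] ; factor over Q: parameters, x = \frac{4}{3}, and C = -\frac{8}{11}.


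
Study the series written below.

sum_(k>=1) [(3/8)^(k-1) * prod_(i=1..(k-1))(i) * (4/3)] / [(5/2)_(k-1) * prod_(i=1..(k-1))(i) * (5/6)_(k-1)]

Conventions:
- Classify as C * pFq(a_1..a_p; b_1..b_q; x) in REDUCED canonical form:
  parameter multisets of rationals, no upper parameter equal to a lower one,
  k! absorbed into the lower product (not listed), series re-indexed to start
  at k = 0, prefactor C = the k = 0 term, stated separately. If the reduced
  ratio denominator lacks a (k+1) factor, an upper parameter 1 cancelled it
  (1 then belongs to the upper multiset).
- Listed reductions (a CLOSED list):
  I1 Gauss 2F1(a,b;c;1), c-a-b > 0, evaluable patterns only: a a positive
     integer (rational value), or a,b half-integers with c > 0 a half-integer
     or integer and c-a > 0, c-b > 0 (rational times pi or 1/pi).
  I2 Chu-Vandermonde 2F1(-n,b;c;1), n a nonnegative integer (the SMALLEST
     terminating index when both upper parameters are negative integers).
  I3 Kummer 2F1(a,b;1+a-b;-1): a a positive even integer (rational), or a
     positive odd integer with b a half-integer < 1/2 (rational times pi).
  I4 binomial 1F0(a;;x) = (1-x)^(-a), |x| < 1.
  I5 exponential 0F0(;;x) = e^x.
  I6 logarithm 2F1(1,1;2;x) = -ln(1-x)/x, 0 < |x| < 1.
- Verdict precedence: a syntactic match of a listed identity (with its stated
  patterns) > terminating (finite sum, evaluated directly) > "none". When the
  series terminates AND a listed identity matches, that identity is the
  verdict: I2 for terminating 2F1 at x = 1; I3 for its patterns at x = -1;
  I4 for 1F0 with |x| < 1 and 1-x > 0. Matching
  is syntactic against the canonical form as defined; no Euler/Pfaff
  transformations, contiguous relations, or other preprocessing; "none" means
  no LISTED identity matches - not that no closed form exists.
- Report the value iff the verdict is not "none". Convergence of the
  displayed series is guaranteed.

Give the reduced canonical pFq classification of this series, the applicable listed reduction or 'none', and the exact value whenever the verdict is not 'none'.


Key step: t_0 being 4/3, the product of the first k integers (prefactor 4/3) is k!.
Ratio: r(k) = (3/8) * (k+1) / [(k+5/6) (k+5/2) (k+1)] - rational in k, leading ratio (3/8); with t_0 = 4/3, classification follows.

At argument 3/8: a 1F2 with upper {1}, lower {5/6, 5/2}, scaled by C = 4/3. Verdict: none here - no I1-I6 shape fits x = 3/8 with lower {5/6, 5/2}.


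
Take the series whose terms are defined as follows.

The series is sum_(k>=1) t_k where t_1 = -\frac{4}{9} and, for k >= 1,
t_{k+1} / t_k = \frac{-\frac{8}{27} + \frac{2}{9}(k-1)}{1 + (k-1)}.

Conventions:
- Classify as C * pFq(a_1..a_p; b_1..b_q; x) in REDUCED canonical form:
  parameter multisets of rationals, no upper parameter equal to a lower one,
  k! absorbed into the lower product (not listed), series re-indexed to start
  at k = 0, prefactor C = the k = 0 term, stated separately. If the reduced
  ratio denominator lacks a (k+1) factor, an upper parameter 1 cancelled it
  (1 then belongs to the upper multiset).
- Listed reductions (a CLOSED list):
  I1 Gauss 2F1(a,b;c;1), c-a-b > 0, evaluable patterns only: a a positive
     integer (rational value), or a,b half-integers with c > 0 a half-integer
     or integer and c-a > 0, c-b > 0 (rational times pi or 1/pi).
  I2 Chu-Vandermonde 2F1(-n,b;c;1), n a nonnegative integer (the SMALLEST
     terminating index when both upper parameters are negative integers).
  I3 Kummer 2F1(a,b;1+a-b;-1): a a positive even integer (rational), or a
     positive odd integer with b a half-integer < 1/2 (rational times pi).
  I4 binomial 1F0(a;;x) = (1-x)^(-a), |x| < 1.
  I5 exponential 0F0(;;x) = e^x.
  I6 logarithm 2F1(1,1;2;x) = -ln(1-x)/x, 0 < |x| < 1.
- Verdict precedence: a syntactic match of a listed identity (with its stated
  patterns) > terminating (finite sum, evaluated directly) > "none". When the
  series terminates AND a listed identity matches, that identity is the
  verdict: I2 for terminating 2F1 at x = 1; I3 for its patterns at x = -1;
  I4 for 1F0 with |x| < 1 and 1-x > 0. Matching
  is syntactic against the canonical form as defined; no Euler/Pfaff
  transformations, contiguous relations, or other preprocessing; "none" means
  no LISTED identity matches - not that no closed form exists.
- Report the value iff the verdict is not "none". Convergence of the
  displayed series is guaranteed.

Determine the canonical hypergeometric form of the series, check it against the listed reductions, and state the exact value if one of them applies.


x = \frac{2}{9} here; the reduced form reads 1F0, upper {-\frac{4}{3}}, lower {-}, C = -\frac{4}{9}. Verdict (x = \frac{2}{9}): the binomial series (I4) applies (the 1F0 binomial series: exponent 4/3, x = \frac{2}{9}). Exact value: \left(-\frac{4}{9}\right) \cdot \left(\frac{7}{9}\right)^{\frac{4}{3}}.

Structural cue: t_0 = -\frac{4}{9} here, and factor the ratio over Q (C = -4/9, x = 2/9): negated roots = parameters.
Term ratio: r(k) = \frac{2}{9} * (k-\frac{4}{3}) / [(k+1)] ; factor over Q: parameters, x = \frac{2}{9}, and C = -\frac{4}{9}.


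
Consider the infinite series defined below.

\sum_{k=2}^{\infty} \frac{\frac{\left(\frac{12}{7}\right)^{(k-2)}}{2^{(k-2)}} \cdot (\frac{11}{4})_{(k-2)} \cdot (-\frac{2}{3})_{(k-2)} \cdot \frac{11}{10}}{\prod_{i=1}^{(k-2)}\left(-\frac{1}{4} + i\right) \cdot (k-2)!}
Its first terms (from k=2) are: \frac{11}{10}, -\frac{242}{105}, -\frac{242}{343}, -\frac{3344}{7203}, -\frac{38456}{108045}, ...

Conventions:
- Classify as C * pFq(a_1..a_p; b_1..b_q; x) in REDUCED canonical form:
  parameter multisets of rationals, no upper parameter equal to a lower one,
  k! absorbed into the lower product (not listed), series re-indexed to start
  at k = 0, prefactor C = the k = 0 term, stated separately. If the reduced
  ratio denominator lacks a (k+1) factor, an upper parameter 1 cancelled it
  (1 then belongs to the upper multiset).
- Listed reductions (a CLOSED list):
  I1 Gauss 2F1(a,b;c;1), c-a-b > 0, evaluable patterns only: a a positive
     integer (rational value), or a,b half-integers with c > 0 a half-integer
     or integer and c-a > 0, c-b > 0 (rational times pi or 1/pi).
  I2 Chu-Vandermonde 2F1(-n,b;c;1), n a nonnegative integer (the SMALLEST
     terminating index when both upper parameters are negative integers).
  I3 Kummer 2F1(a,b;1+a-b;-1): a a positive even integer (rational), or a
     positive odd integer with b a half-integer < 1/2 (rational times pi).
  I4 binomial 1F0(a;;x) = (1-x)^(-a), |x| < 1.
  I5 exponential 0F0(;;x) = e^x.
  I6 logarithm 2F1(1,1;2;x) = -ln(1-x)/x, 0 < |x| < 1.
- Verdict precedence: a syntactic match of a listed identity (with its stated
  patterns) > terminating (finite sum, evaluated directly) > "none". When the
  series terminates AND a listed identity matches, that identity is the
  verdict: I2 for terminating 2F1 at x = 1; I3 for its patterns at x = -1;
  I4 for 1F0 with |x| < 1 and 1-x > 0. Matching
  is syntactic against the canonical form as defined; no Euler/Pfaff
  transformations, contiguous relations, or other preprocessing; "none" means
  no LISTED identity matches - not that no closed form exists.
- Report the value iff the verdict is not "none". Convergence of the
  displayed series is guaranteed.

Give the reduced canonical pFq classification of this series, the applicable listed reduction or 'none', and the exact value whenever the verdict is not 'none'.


With C = \frac{11}{10}: the canonical form is 2F1(-\frac{2}{3}, \frac{11}{4}; \frac{3}{4}; \frac{6}{7}). Verdict: no listed reduction: x = \frac{6}{7} and upper {-\frac{2}{3}, \frac{11}{4}} fail every I1-I6 pattern.

The tell: t_0 being \frac{11}{10}, the lower running product (prefactor 11/10) is a rising factorial.
Adjacent-term ratio: r(k) = \frac{6}{7} * (k-\frac{2}{3}) (k+\frac{11}{4}) / [(k+\frac{3}{4}) (k+1)] - rational in k. x = \frac{6}{7}; t_0 = \frac{11}{10}; negate the roots.


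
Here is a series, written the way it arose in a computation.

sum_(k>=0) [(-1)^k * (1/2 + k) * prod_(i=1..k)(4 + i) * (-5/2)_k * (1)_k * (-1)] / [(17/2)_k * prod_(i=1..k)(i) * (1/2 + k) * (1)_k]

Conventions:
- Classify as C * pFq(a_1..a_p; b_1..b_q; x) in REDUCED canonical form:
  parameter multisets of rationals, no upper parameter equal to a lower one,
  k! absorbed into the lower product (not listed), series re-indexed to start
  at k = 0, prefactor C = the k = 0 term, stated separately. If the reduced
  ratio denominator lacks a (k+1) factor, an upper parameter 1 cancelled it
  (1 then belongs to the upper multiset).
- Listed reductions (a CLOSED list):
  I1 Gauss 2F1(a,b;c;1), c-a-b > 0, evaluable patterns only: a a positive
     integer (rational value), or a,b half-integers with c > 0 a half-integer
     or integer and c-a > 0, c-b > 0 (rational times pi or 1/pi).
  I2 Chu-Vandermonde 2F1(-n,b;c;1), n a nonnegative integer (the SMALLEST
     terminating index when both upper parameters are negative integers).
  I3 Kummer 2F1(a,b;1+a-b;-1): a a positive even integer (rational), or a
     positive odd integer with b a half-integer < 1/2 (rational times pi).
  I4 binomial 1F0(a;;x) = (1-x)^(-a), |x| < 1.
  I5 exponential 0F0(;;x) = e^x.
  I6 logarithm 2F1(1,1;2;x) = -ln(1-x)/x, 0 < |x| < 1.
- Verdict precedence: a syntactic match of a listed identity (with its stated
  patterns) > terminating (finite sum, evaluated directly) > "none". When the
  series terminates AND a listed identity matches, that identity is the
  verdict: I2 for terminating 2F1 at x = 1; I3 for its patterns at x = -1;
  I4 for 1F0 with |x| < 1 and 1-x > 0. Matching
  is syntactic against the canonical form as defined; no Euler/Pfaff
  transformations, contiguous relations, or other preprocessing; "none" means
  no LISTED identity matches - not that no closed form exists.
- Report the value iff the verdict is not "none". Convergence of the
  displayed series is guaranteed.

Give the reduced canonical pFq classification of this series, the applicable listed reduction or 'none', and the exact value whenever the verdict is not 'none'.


x = -1 here; the reduced form reads 2F1, upper {-5/2, 5}, lower {17/2}, C = -1. Verdict (x = -1): Kummer (I3) applies (x = -1; c = 17/2 equals 1+a-b for upper {-5/2, 5}: listed pattern). Its exact value is (-135135/131072) * pi.

The tell: x = (-1) and the product of the first k integers (C = -1, x = -1) is k!.
Ratio: r(k) = (-1) * (k-5/2) (k+5) / [(k+17/2) (k+1)] - rational in k. x = (-1); t_0 = -1; negate the roots.


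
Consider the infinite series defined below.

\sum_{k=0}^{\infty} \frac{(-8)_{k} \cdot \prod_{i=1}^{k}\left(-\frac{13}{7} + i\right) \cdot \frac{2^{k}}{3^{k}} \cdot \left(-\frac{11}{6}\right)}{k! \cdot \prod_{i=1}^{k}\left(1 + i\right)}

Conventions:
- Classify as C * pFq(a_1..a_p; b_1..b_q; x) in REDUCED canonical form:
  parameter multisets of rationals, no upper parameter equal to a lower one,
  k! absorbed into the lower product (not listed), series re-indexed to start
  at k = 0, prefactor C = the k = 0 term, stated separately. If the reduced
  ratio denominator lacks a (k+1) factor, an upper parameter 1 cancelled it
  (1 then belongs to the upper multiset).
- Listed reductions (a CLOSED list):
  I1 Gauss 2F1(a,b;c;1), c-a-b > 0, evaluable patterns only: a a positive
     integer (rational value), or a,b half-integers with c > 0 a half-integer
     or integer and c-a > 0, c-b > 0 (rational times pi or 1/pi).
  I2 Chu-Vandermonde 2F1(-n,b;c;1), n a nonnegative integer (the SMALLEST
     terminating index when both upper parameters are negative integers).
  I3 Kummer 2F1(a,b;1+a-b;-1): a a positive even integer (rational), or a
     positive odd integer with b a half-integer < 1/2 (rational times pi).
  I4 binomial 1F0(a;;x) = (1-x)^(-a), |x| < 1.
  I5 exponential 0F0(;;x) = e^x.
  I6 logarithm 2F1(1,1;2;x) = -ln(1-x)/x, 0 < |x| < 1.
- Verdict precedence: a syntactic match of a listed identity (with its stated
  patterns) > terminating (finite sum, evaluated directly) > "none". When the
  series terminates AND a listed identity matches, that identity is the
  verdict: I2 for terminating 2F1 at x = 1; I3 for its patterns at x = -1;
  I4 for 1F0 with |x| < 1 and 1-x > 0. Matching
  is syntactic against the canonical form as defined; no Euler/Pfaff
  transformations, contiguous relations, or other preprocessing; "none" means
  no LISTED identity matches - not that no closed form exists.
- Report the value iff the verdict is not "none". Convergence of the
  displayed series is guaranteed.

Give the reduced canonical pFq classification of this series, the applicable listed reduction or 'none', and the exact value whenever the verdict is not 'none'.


This is -\frac{11}{6} * 2F1(-8, -\frac{6}{7}; 2; \frac{2}{3}) in reduced canonical form. Verdict: terminating (-8 upstairs). 9 nonzero terms in all; added directly. Value: -\frac{9033881936365}{1588560093162}.

First insight: t_0 = -\frac{11}{6} here, and the running product (C = -11/6) telescopes to a rising factorial.
Ratio: r(k) = \frac{2}{3} * (k-8) (k-\frac{6}{7}) / [(k+2) (k+1)] - poly over poly, x = \frac{2}{3} from leading terms; C = -\frac{11}{6} at k = 0.
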